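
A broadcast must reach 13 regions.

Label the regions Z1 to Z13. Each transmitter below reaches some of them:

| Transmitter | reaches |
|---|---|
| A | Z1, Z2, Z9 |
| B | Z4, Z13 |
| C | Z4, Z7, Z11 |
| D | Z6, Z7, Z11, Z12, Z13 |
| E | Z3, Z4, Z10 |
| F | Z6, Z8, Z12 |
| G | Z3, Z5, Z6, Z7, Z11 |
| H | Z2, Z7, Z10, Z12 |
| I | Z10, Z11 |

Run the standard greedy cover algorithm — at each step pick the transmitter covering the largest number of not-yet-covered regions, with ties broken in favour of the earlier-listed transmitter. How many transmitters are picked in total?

Greedy: pick D (covers 5 new) → pick A (covers 3 new) → pick E (covers 3 new) → pick F (covers 1 new) → pick G (covers 1 new). Total picks: 5.

5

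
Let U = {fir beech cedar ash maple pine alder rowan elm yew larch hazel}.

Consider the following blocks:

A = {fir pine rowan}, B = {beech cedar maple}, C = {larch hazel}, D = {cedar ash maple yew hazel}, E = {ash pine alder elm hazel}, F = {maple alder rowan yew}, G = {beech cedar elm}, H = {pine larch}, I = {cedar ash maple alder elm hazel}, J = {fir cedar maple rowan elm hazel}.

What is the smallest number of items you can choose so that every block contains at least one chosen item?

T = {beech, maple, pine, hazel} meets every block (each contains at least one member of T), and |T| = 4.
No choice of 3 items meets every block, so 4 is the minimum.

4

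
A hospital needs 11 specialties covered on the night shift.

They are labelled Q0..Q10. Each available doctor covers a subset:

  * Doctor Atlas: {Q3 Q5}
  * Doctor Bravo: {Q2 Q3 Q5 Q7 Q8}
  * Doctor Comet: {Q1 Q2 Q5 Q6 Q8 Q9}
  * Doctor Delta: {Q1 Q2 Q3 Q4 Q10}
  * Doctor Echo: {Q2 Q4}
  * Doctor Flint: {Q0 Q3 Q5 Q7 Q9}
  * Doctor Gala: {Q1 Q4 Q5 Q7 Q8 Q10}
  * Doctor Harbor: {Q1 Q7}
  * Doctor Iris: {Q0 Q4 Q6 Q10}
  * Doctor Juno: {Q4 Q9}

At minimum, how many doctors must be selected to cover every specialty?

Bravo and Comet and Iris together: Bravo ∪ Comet ∪ Iris = {Q0, Q1, Q2, Q3, Q4, Q5, Q6, Q7, Q8, Q9, Q10} — every specialty is covered.
No 2 of the 10 doctors cover everything (all 45 combinations miss at least one specialty), so 3 is optimal.

3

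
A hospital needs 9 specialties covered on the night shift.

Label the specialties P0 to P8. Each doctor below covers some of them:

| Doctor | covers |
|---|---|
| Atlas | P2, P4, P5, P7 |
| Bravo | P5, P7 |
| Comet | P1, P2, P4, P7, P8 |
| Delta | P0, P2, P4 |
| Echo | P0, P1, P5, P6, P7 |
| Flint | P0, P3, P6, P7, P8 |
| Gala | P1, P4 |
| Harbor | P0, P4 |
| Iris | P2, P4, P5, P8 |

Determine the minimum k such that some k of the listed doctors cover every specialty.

Echo and Flint and Iris together: Echo ∪ Flint ∪ Iris = {P0, P1, P2, P3, P4, P5, P6, P7, P8} — every specialty is covered.
Only Flint contains P3, so Flint is forced; the remaining 4 specialties need at least 2 more doctors (each remaining doctor adds at most 3) — so at least 3 doctors are needed, and 3 is optimal.

3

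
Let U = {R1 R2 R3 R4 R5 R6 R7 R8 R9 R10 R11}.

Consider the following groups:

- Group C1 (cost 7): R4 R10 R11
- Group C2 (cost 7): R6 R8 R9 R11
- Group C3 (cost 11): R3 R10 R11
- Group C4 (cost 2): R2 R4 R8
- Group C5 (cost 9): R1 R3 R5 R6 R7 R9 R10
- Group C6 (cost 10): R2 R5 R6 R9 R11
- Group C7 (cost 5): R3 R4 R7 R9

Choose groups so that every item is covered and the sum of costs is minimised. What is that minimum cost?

18

C1, C4, C5 together cover every item (C1 ∪ C4 ∪ C5 = {R1, R2, R3, R4, R5, R6, R7, R8, R9, R10, R11}); total cost 7 + 2 + 9 = 18.
No covering selection has total cost below 18.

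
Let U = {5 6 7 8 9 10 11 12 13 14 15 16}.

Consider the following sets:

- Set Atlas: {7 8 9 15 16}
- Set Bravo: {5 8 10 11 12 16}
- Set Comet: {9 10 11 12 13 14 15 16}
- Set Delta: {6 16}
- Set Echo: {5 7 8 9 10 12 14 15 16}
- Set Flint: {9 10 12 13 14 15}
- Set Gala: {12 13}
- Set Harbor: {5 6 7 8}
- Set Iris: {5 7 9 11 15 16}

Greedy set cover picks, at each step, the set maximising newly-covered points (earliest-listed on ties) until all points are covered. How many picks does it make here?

Greedy: pick Echo (covers 9 new) → pick Comet (covers 2 new) → pick Delta (covers 1 new). Total picks: 3.
(The true minimum cover uses only 2 sets, so greedy is not optimal here.)

3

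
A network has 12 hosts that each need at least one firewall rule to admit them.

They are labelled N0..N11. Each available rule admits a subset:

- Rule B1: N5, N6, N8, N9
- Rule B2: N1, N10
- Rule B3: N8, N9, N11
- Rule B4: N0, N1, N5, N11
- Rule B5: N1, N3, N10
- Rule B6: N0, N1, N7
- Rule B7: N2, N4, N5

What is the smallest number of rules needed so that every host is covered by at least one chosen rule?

5

B1 and B4 and B5 and B6 and B7 together: B1 ∪ B4 ∪ B5 ∪ B6 ∪ B7 = {N0, N1, N2, N3, N4, N5, N6, N7, N8, N9, N10, N11} — every host is covered.
No 4 of the 7 rules cover everything (all 35 combinations miss at least one host), so 5 is optimal.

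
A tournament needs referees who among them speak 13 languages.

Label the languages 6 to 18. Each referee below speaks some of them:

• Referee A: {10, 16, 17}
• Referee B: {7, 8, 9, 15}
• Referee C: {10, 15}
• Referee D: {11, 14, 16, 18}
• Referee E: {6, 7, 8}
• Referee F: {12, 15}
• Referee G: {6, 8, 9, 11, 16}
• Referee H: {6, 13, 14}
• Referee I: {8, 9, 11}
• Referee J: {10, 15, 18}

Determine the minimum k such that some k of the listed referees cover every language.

A and B and D and F and H together: A ∪ B ∪ D ∪ F ∪ H = {6, 7, 8, 9, 10, 11, 12, 13, 14, 15, 16, 17, 18} — every language is covered.
No 4 of the 10 referees cover everything (all 210 combinations miss at least one language), so 5 is optimal.

5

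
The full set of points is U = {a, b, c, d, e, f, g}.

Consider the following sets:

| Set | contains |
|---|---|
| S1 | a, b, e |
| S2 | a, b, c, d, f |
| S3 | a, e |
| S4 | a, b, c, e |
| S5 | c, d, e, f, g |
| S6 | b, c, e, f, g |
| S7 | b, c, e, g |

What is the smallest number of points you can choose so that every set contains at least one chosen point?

The 2 points {c, e} hit every set.
No single point lies in every set, so at least 2 are needed and 2 is optimal.

2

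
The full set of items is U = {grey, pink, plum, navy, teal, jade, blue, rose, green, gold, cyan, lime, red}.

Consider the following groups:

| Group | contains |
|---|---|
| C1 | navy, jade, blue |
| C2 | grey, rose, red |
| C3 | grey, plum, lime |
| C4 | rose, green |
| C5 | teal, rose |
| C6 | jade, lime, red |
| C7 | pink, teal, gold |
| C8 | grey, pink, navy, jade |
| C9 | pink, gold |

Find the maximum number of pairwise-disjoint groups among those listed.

C1, C3, C5, C9 are pairwise disjoint (C1={navy,jade,blue}; C3={grey,plum,lime}; C5={teal,rose}; C9={pink,gold}).
Every remaining group overlaps one of these, and no 5 of the listed groups are pairwise disjoint, so 4 is the maximum.

4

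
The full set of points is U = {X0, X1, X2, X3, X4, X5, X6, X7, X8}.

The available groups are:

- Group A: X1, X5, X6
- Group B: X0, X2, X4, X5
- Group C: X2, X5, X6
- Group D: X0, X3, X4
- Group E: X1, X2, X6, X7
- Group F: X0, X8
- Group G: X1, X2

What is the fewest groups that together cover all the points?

Take {B, D, E, F}. Their union is {X0, X1, X2, X3, X4, X5, X6, X7, X8}, which is all 9 points.
No 3 of the 7 groups cover everything (all 35 combinations miss at least one point), so 4 is optimal.

4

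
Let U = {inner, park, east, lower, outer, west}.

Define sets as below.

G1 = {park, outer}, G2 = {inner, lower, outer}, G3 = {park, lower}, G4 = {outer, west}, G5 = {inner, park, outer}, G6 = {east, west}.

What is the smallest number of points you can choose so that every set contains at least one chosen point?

3

H = {lower, outer, west} meets every set (each contains at least one member of H), and |H| = 3.
No choice of 2 points meets every set, so 3 is the minimum.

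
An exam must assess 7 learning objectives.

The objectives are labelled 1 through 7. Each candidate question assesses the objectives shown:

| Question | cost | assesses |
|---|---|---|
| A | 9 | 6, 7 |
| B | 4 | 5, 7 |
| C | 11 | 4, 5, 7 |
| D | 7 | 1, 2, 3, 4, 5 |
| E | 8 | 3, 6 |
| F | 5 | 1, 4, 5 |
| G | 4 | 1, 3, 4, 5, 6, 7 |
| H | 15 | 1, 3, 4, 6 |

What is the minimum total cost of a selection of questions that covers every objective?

D, G together cover every objective (D ∪ G = {1, 2, 3, 4, 5, 6, 7}); total cost 7 + 4 = 11.
No covering selection has total cost below 11.

11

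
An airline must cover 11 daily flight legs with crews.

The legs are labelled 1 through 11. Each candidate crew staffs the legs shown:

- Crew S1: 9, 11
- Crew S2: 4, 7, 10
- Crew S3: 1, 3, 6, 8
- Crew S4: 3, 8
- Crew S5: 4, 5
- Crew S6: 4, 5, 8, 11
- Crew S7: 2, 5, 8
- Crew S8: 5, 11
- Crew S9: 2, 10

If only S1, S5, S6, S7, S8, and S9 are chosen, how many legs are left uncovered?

4

Union of S1, S5, S6, S7, S8, S9 = {2, 4, 5, 8, 9, 10, 11}.
Not covered: 1, 3, 6, 7 — 4 legs.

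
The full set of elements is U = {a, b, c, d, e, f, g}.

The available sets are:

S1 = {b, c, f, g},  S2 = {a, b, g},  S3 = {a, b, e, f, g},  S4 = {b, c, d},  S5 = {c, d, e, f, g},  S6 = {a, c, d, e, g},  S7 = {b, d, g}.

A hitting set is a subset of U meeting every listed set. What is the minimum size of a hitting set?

2

The 2 elements {b, g} hit every set.
No single element lies in every set, so at least 2 are needed and 2 is optimal.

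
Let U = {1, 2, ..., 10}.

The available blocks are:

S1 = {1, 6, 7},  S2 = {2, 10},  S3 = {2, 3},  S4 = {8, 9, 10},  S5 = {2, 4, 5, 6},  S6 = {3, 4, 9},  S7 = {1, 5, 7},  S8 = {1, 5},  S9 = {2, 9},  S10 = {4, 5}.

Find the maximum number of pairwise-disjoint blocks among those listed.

S1, S3, S4, S10 are pairwise disjoint (S1={1,6,7}; S3={2,3}; S4={8,9,10}; S10={4,5}).
Every remaining block overlaps one of these, and no 5 of the listed blocks are pairwise disjoint, so 4 is the maximum.

4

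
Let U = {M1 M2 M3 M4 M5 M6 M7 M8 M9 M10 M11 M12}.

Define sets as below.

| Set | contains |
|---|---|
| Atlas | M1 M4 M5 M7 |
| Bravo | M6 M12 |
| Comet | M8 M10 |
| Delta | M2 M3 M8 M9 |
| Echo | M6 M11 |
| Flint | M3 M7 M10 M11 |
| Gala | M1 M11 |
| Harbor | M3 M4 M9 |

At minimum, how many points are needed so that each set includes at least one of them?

Take H = {M1, M6, M9, M10}. Each listed set contains at least one of these, so H is a hitting set of size 4.
The sets Bravo, Comet, Gala, Harbor are pairwise disjoint, so any hitting set needs a separate point for each — at least 4. Hence 4 is optimal.

4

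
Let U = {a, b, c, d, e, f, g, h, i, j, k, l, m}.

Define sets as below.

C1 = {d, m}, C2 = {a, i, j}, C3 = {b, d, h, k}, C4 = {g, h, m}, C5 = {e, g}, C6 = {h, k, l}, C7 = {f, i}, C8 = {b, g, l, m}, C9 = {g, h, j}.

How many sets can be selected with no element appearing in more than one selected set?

4

C1, C5, C6, C7 are pairwise disjoint (C1={d,m}; C5={e,g}; C6={h,k,l}; C7={f,i}).
Every remaining set overlaps one of these, and no 5 of the listed sets are pairwise disjoint, so 4 is the maximum.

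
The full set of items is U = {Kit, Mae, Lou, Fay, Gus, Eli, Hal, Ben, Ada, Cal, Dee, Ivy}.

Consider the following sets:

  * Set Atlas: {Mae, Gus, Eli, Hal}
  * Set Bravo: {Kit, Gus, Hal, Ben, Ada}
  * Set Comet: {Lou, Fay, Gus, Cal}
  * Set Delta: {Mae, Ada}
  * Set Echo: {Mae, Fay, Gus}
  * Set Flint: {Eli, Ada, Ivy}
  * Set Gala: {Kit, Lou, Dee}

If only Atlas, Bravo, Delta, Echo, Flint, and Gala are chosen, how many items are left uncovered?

Union of Atlas, Bravo, Delta, Echo, Flint, Gala = {Kit, Mae, Lou, Fay, Gus, Eli, Hal, Ben, Ada, Dee, Ivy}.
Not covered: Cal — 1 item.

1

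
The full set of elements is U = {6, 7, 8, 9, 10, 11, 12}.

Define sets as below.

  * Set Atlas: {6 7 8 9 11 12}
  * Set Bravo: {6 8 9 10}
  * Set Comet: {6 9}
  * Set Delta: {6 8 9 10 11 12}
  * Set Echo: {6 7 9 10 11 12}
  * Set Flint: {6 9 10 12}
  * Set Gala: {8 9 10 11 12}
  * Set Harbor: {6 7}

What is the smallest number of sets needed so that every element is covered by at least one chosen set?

Take {Atlas, Flint}. Their union is {6, 7, 8, 9, 10, 11, 12}, which is all 7 elements.
No single set has all 7 elements (the largest, Atlas, has 6), so 2 is optimal.

2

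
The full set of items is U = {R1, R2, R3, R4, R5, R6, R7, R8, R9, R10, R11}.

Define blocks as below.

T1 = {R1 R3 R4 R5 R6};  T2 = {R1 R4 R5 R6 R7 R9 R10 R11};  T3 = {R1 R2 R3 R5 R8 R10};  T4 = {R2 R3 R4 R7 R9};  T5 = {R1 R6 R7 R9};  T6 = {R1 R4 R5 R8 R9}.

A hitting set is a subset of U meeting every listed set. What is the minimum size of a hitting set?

2

Take H = {R5, R7}. Each listed block contains at least one of these, so H is a hitting set of size 2.
No single item lies in every block, so at least 2 are needed and 2 is optimal.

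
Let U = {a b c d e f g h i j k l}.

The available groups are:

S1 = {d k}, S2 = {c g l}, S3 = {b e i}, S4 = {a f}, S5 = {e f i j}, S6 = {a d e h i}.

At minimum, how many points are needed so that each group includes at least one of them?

Take T = {a, e, k, l}. Each listed group contains at least one of these, so T is a hitting set of size 4.
The groups S1, S2, S3, S4 are pairwise disjoint, so any hitting set needs a separate point for each — at least 4. Hence 4 is optimal.

4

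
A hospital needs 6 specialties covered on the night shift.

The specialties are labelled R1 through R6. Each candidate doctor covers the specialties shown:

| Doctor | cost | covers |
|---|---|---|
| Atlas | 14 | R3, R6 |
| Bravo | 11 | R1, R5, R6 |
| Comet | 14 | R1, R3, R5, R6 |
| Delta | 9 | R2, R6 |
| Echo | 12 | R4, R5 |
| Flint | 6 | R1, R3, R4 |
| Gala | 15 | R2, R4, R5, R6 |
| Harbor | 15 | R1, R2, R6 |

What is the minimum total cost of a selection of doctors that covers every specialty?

21

Flint, Gala together cover every specialty (Flint ∪ Gala = {R1, R2, R3, R4, R5, R6}); total cost 6 + 15 = 21.
The greedy pick Flint, Delta, Bravo costs 26; no covering selection beats 21.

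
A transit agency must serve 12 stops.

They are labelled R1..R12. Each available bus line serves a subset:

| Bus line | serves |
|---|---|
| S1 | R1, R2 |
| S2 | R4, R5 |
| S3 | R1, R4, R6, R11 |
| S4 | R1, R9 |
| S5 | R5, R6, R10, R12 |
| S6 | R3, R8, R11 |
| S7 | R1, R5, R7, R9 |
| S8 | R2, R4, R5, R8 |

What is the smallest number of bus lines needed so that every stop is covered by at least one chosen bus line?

4

Take {S5, S6, S7, S8}. Their union is {R1, R2, R3, R4, R5, R6, R7, R8, R9, R10, R11, R12}, which is all 12 stops.
Only S6 contains R3, so S6 is forced; the remaining 9 stops need at least 3 more bus lines (each remaining bus line adds at most 4) — so at least 4 bus lines are needed, and 4 is optimal.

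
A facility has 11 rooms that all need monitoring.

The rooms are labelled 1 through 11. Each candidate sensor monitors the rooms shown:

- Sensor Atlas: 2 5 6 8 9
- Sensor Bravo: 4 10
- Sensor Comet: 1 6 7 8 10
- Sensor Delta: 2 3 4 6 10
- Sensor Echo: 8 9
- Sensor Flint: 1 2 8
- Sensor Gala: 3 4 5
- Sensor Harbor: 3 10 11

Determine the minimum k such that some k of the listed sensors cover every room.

Take {Atlas, Bravo, Comet, Harbor}. Their union is {1, 2, 3, 4, 5, 6, 7, 8, 9, 10, 11}, which is all 11 rooms.
No 3 of the 8 sensors cover everything (all 56 combinations miss at least one room), so 4 is optimal.

4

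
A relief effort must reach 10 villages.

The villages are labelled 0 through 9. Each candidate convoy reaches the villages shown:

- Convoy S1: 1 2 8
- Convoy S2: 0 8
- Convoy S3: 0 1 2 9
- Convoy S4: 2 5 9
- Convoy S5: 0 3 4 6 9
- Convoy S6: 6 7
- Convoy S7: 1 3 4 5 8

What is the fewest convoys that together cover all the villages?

S3 and S6 and S7 together: S3 ∪ S6 ∪ S7 = {0, 1, 2, 3, 4, 5, 6, 7, 8, 9} — every village is covered.
Only S6 contains 7, so S6 is forced; the remaining 8 villages need at least 2 more convoys (each remaining convoy adds at most 5) — so at least 3 convoys are needed, and 3 is optimal.

3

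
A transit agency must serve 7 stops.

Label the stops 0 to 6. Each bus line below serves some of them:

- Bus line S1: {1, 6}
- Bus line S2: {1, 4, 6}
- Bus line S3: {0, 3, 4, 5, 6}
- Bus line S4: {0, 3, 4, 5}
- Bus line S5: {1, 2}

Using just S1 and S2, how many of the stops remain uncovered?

4

Union of S1, S2 = {1, 4, 6}.
Not covered: 0, 2, 3, 5 — 4 stops.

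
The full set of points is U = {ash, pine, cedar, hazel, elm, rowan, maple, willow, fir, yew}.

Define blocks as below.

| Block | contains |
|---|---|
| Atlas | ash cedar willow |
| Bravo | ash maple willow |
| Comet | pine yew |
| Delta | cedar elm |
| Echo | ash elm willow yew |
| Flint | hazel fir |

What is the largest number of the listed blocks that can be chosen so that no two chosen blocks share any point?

Bravo, Comet, Delta, Flint are pairwise disjoint (Bravo={ash,maple,willow}; Comet={pine,yew}; Delta={cedar,elm}; Flint={hazel,fir}).
Every remaining block overlaps one of these, and no 5 of the listed blocks are pairwise disjoint, so 4 is the maximum.

4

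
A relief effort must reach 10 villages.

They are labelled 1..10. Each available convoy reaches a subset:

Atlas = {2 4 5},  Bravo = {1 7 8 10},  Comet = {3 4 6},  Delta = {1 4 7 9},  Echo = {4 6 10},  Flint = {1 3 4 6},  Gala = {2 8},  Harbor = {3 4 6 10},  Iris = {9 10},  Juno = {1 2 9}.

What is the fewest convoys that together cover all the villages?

4

Atlas and Bravo and Comet and Iris together: Atlas ∪ Bravo ∪ Comet ∪ Iris = {1, 2, 3, 4, 5, 6, 7, 8, 9, 10} — every village is covered.
No 3 of the 10 convoys cover everything (all 120 combinations miss at least one village), so 4 is optimal.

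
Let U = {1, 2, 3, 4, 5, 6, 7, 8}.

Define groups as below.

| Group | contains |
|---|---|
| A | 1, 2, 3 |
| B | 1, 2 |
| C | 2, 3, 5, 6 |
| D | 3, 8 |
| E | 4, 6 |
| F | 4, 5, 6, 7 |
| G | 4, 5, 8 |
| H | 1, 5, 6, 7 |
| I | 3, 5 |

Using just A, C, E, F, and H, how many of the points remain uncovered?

1

Union of A, C, E, F, H = {1, 2, 3, 4, 5, 6, 7}.
Not covered: 8 — 1 point.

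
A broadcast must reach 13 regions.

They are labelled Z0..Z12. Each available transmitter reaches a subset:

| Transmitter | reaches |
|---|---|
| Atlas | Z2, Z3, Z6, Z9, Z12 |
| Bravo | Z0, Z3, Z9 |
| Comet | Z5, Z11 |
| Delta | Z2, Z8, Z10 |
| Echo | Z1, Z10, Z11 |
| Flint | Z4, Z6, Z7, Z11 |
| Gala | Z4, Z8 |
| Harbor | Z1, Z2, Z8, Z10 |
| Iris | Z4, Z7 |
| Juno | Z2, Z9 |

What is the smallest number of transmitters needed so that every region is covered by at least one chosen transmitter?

Take {Atlas, Bravo, Comet, Harbor, Iris}. Their union is {Z0, Z1, Z2, Z3, Z4, Z5, Z6, Z7, Z8, Z9, Z10, Z11, Z12}, which is all 13 regions.
No 4 of the 10 transmitters cover everything (all 210 combinations miss at least one region), so 5 is optimal.

5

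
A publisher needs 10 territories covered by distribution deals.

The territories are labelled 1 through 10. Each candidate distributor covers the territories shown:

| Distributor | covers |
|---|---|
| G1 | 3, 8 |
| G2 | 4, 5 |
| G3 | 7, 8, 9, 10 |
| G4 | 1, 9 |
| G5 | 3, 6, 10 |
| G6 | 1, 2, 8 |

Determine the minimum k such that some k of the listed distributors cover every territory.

4

G2 and G3 and G5 and G6 together: G2 ∪ G3 ∪ G5 ∪ G6 = {1, 2, 3, 4, 5, 6, 7, 8, 9, 10} — every territory is covered.
Only G6 contains 2, so G6 is forced; the remaining 7 territories need at least 3 more distributors (each remaining distributor adds at most 3) — so at least 4 distributors are needed, and 4 is optimal.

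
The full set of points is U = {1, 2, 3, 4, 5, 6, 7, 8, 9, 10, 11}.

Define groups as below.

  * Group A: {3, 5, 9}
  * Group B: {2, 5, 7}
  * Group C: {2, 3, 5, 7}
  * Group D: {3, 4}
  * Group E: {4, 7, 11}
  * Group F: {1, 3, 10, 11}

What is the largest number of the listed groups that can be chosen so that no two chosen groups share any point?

2

A, E are pairwise disjoint (A={3,5,9}; E={4,7,11}).
Every remaining group overlaps one of these, and no 3 of the listed groups are pairwise disjoint, so 2 is the maximum.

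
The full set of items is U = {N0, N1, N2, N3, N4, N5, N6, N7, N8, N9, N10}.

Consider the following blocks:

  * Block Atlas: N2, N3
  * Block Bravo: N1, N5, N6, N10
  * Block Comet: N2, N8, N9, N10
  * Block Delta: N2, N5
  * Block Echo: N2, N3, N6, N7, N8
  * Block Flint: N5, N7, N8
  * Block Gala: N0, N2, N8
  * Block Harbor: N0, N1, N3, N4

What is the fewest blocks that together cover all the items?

4

Comet and Echo and Flint and Harbor together: Comet ∪ Echo ∪ Flint ∪ Harbor = {N0, N1, N2, N3, N4, N5, N6, N7, N8, N9, N10} — every item is covered.
No 3 of the 8 blocks cover everything (all 56 combinations miss at least one item), so 4 is optimal.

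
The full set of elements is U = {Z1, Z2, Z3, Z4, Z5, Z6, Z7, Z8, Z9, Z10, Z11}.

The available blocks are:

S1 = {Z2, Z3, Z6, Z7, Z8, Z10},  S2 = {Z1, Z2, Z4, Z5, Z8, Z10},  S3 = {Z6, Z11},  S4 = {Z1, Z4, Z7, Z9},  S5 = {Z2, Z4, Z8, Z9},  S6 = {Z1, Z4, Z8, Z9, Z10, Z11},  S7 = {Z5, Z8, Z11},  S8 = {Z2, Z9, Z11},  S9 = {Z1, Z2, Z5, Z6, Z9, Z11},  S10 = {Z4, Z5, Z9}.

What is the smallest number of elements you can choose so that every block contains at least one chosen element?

3

Take H = {Z2, Z4, Z11}. Each listed block contains at least one of these, so H is a hitting set of size 3.
No choice of 2 elements meets every block, so 3 is the minimum.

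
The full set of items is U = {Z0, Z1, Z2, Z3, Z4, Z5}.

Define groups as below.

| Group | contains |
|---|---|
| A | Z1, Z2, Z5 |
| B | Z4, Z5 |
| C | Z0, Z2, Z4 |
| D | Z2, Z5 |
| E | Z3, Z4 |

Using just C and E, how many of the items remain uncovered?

2

Union of C, E = {Z0, Z2, Z3, Z4}.
Not covered: Z1, Z5 — 2 items.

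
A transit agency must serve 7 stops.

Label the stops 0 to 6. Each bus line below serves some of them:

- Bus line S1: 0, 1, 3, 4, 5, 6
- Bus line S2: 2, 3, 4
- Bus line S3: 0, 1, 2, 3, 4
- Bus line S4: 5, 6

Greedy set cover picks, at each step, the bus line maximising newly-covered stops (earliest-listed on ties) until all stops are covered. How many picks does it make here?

Greedy: pick S1 (covers 6 new) → pick S2 (covers 1 new). Total picks: 2.

2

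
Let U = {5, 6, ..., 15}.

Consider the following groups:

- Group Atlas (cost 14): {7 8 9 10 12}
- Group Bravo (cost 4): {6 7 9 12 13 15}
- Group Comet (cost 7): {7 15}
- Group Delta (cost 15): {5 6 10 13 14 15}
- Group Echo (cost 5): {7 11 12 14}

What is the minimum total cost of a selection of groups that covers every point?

34

Atlas, Delta, Echo together cover every point (Atlas ∪ Delta ∪ Echo = {5, 6, 7, 8, 9, 10, 11, 12, 13, 14, 15}); total cost 14 + 15 + 5 = 34.
The greedy pick Bravo, Echo, Atlas, Delta costs 38; no covering selection beats 34.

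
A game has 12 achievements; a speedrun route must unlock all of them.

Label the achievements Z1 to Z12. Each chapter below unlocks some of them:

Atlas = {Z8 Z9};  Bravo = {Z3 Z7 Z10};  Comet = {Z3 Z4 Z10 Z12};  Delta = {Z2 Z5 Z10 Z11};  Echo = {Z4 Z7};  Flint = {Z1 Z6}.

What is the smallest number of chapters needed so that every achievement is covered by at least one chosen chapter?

5

Take {Atlas, Bravo, Comet, Delta, Flint}. Their union is {Z1, Z2, Z3, Z4, Z5, Z6, Z7, Z8, Z9, Z10, Z11, Z12}, which is all 12 achievements.
No 4 of the 6 chapters cover everything (all 15 combinations miss at least one achievement), so 5 is optimal.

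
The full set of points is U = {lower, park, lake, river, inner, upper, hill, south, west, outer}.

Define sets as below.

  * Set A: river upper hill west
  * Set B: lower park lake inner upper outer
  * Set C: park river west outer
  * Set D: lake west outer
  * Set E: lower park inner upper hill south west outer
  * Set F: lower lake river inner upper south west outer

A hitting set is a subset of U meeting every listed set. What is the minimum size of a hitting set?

The 2 points {hill, outer} hit every set.
No single point lies in every set, so at least 2 are needed and 2 is optimal.

2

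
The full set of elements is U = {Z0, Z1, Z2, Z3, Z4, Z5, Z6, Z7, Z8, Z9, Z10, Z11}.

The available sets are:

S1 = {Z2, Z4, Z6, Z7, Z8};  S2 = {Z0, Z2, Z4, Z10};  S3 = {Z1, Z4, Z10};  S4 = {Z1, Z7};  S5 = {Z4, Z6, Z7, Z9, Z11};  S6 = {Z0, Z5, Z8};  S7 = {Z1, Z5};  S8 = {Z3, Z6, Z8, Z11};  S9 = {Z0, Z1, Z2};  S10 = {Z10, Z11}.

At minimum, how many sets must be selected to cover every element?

4

Take {S2, S5, S7, S8}. Their union is {Z0, Z1, Z2, Z3, Z4, Z5, Z6, Z7, Z8, Z9, Z10, Z11}, which is all 12 elements.
Only S5 contains Z9, so S5 is forced; the remaining 7 elements need at least 3 more sets (each remaining set adds at most 3) — so at least 4 sets are needed, and 4 is optimal.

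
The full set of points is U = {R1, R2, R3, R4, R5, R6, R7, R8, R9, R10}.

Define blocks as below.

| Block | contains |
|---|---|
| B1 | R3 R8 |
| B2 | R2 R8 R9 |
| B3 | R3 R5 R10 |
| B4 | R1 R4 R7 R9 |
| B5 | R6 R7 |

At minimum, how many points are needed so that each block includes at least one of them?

H = {R3, R7, R8} meets every block (each contains at least one member of H), and |H| = 3.
The blocks B2, B3, B5 are pairwise disjoint, so any hitting set needs a separate point for each — at least 3. Hence 3 is optimal.

3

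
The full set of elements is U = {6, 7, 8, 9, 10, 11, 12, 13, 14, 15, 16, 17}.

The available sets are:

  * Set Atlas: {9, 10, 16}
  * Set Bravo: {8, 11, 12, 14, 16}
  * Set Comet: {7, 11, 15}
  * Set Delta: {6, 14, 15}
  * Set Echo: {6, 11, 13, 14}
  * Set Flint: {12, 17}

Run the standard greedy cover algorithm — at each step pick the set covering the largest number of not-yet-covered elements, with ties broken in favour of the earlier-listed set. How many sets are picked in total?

Greedy: pick Bravo (covers 5 new) → pick Atlas (covers 2 new) → pick Comet (covers 2 new) → pick Echo (covers 2 new) → pick Flint (covers 1 new). Total picks: 5.

5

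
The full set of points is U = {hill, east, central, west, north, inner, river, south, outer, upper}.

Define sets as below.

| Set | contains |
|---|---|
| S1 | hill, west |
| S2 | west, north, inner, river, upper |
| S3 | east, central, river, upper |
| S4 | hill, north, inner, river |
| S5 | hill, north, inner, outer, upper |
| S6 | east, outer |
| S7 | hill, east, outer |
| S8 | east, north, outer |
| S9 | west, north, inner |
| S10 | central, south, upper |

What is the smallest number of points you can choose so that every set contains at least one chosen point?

4

H = {east, west, river, upper} meets every set (each contains at least one member of H), and |H| = 4.
No choice of 3 points meets every set, so 4 is the minimum.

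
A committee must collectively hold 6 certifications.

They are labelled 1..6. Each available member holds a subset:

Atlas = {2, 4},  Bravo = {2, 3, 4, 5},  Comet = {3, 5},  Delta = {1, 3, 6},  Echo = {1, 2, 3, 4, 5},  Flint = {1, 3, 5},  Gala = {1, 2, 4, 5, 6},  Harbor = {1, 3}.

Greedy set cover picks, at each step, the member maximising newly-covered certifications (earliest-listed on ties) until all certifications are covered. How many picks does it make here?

Greedy: pick Echo (covers 5 new) → pick Delta (covers 1 new). Total picks: 2.

2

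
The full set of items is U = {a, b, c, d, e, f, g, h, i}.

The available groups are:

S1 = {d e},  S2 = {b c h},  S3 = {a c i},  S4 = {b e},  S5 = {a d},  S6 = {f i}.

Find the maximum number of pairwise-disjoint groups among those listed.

S1, S2, S6 are pairwise disjoint (S1={d,e}; S2={b,c,h}; S6={f,i}).
Every remaining group overlaps one of these, and no 4 of the listed groups are pairwise disjoint, so 3 is the maximum.

3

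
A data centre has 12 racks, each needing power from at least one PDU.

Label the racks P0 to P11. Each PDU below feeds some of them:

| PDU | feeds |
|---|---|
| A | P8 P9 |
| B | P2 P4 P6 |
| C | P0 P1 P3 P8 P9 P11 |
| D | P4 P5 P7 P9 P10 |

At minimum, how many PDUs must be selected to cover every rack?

B and C and D together: B ∪ C ∪ D = {P0, P1, P2, P3, P4, P5, P6, P7, P8, P9, P10, P11} — every rack is covered.
Only C contains P0, so C is forced; the remaining 6 racks need at least 2 more PDUs (each remaining PDU adds at most 4) — so at least 3 PDUs are needed, and 3 is optimal.

3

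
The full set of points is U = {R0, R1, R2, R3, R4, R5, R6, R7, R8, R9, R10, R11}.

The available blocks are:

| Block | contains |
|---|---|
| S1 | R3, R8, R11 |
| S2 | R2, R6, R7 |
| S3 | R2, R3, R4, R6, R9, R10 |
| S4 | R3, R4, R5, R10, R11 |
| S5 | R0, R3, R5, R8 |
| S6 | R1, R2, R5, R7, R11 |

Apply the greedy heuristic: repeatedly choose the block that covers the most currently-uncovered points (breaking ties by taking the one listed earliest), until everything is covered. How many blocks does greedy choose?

3

Greedy: pick S3 (covers 6 new) → pick S6 (covers 4 new) → pick S5 (covers 2 new). Total picks: 3.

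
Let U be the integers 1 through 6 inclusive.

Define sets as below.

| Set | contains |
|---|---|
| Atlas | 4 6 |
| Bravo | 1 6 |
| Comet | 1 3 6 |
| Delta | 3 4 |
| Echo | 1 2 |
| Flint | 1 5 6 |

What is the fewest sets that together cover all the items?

3

Take {Delta, Echo, Flint}. Their union is {1, 2, 3, 4, 5, 6}, which is all 6 items.
Only Echo contains 2, so Echo is forced; the remaining 4 items need at least 2 more sets (each remaining set adds at most 2) — so at least 3 sets are needed, and 3 is optimal.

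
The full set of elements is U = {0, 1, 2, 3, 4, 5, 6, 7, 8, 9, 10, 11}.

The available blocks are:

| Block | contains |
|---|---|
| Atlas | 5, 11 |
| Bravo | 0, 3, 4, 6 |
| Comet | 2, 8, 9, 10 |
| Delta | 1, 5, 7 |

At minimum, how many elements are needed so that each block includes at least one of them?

Take H = {3, 5, 9}. Each listed block contains at least one of these, so H is a hitting set of size 3.
The blocks Bravo, Comet, Delta are pairwise disjoint, so any hitting set needs a separate element for each — at least 3. Hence 3 is optimal.

3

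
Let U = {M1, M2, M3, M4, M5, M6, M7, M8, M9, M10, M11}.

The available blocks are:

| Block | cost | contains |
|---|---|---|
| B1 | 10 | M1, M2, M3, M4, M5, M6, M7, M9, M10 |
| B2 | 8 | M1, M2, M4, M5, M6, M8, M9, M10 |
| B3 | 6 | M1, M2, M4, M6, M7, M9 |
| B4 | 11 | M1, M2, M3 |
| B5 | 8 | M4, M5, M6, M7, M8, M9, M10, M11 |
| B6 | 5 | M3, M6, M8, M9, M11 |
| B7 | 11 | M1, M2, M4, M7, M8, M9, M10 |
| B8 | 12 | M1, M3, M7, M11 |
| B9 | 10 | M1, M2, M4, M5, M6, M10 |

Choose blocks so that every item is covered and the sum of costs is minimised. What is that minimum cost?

15

B1, B6 together cover every item (B1 ∪ B6 = {M1, M2, M3, M4, M5, M6, M7, M8, M9, M10, M11}); total cost 10 + 5 = 15.
The greedy pick B2, B6, B3 costs 19; no covering selection beats 15.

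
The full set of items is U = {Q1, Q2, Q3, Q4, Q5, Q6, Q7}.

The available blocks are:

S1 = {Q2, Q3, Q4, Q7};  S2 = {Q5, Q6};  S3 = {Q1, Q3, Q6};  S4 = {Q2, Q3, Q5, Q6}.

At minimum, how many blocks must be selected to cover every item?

3

S1 and S3 and S4 together: S1 ∪ S3 ∪ S4 = {Q1, Q2, Q3, Q4, Q5, Q6, Q7} — every item is covered.
Only S3 contains Q1, so S3 is forced; the remaining 4 items need at least 2 more blocks (each remaining block adds at most 3) — so at least 3 blocks are needed, and 3 is optimal.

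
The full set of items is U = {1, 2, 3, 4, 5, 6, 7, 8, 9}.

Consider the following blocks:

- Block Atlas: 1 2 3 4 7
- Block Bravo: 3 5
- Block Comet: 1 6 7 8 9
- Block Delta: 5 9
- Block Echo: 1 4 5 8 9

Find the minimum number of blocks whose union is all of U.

Atlas and Comet and Echo together: Atlas ∪ Comet ∪ Echo = {1, 2, 3, 4, 5, 6, 7, 8, 9} — every item is covered.
Only Atlas contains 2, so Atlas is forced; the remaining 4 items need at least 2 more blocks (each remaining block adds at most 3) — so at least 3 blocks are needed, and 3 is optimal.

3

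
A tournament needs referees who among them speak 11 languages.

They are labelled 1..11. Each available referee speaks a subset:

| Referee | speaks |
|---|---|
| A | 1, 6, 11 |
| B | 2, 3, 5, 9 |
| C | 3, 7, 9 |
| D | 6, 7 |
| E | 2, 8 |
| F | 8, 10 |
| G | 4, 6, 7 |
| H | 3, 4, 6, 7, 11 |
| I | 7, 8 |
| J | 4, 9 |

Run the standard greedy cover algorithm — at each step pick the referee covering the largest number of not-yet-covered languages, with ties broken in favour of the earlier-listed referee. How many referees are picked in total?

Greedy: pick H (covers 5 new) → pick B (covers 3 new) → pick F (covers 2 new) → pick A (covers 1 new). Total picks: 4.

4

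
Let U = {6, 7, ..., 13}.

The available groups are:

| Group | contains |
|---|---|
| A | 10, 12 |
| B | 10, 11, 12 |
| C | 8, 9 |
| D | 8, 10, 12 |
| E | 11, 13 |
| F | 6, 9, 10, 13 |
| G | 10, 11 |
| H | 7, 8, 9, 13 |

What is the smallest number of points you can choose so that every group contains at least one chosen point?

T = {9, 11, 12} meets every group (each contains at least one member of T), and |T| = 3.
The groups A, C, E are pairwise disjoint, so any hitting set needs a separate point for each — at least 3. Hence 3 is optimal.

3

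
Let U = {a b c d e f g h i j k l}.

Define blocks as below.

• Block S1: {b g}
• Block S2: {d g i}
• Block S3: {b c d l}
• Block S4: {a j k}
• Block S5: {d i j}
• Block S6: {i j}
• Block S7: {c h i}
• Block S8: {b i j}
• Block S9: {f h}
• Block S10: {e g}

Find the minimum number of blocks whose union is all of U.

Take {S3, S4, S7, S9, S10}. Their union is {a, b, c, d, e, f, g, h, i, j, k, l}, which is all 12 points.
No 4 of the 10 blocks cover everything (all 210 combinations miss at least one point), so 5 is optimal.

5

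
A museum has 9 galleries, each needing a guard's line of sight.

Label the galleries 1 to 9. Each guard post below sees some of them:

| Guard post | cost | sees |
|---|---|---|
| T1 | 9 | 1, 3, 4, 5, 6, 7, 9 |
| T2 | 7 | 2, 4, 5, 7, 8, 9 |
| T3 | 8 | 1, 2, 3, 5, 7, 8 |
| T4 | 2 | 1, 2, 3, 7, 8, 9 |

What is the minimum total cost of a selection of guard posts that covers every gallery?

T1, T4 together cover every gallery (T1 ∪ T4 = {1, 2, 3, 4, 5, 6, 7, 8, 9}); total cost 9 + 2 = 11.
No covering selection has total cost below 11.

11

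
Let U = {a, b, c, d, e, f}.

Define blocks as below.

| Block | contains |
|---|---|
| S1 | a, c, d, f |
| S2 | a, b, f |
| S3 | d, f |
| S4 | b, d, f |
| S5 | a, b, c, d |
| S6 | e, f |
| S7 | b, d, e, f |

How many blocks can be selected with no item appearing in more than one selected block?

S5, S6 are pairwise disjoint (S5={a,b,c,d}; S6={e,f}).
Every remaining block overlaps one of these, and no 3 of the listed blocks are pairwise disjoint, so 2 is the maximum.

2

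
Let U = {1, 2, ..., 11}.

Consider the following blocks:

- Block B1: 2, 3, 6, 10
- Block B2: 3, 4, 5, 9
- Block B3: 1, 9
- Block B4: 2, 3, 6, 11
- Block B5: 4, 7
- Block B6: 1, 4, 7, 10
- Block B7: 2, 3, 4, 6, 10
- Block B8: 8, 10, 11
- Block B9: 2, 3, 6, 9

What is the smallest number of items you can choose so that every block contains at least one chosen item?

Take H = {2, 7, 9, 10}. Each listed block contains at least one of these, so H is a hitting set of size 4.
No choice of 3 items meets every block, so 4 is the minimum.

4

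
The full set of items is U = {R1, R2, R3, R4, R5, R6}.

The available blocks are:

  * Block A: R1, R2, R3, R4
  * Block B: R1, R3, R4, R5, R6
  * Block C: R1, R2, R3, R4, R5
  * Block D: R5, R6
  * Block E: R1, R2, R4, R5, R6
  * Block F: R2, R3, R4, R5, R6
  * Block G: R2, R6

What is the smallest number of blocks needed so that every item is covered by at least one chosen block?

2

A and D together: A ∪ D = {R1, R2, R3, R4, R5, R6} — every item is covered.
No single block has all 6 items (the largest, B, has 5), so 2 is optimal.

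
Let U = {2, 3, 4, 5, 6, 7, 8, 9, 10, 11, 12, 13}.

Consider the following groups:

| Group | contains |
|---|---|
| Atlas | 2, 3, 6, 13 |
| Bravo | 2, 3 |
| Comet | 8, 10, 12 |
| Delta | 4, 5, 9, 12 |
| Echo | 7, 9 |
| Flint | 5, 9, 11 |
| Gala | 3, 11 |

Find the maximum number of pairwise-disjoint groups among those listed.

Bravo, Comet, Echo are pairwise disjoint (Bravo={2,3}; Comet={8,10,12}; Echo={7,9}).
Every remaining group overlaps one of these, and no 4 of the listed groups are pairwise disjoint, so 3 is the maximum.

3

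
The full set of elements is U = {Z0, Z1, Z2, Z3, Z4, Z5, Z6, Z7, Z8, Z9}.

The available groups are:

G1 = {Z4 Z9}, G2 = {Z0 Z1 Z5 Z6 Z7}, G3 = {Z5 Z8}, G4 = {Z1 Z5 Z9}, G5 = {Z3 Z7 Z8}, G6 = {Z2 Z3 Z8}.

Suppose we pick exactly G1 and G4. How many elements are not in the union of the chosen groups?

6

Union of G1, G4 = {Z1, Z4, Z5, Z9}.
Not covered: Z0, Z2, Z3, Z6, Z7, Z8 — 6 elements.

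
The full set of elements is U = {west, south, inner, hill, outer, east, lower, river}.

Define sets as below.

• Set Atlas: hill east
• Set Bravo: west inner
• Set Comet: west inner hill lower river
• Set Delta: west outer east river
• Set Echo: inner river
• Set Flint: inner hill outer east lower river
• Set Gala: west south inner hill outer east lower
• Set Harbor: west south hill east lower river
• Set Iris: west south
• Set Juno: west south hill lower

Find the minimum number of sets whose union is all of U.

2

Take {Flint, Harbor}. Their union is {west, south, inner, hill, outer, east, lower, river}, which is all 8 elements.
No single set has all 8 elements (the largest, Gala, has 7), so 2 is optimal.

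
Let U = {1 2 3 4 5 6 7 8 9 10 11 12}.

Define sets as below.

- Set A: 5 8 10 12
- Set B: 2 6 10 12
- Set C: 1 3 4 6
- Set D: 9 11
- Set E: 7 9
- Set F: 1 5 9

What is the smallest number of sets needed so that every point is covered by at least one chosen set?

5

Take {A, B, C, D, E}. Their union is {1, 2, 3, 4, 5, 6, 7, 8, 9, 10, 11, 12}, which is all 12 points.
No 4 of the 6 sets cover everything (all 15 combinations miss at least one point), so 5 is optimal.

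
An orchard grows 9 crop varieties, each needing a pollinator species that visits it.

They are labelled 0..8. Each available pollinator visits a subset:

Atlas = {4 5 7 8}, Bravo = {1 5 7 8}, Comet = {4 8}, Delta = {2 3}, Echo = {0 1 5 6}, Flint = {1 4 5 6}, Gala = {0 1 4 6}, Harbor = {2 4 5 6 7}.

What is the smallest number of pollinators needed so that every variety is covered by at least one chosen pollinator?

Take {Atlas, Delta, Gala}. Their union is {0, 1, 2, 3, 4, 5, 6, 7, 8}, which is all 9 varieties.
Only Delta contains 3, so Delta is forced; the remaining 7 varieties need at least 2 more pollinators (each remaining pollinator adds at most 4) — so at least 3 pollinators are needed, and 3 is optimal.

3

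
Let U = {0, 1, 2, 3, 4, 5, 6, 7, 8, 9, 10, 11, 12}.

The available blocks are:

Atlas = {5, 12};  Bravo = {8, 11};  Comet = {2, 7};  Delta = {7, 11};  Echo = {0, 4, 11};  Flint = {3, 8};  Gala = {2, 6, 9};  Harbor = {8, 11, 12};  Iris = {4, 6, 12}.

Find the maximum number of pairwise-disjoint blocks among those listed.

4

Atlas, Comet, Echo, Flint are pairwise disjoint (Atlas={5,12}; Comet={2,7}; Echo={0,4,11}; Flint={3,8}).
Every remaining block overlaps one of these, and no 5 of the listed blocks are pairwise disjoint, so 4 is the maximum.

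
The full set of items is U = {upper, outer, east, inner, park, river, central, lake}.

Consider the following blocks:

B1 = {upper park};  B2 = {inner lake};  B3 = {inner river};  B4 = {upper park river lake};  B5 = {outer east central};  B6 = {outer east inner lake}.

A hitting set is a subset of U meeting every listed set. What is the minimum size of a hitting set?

Take H = {upper, inner, central}. Each listed block contains at least one of these, so H is a hitting set of size 3.
The blocks B1, B2, B5 are pairwise disjoint, so any hitting set needs a separate item for each — at least 3. Hence 3 is optimal.

3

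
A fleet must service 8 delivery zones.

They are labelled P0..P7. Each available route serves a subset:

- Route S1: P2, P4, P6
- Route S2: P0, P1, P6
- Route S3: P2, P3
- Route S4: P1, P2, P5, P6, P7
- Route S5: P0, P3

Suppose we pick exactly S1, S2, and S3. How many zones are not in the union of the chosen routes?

Union of S1, S2, S3 = {P0, P1, P2, P3, P4, P6}.
Not covered: P5, P7 — 2 zones.

2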